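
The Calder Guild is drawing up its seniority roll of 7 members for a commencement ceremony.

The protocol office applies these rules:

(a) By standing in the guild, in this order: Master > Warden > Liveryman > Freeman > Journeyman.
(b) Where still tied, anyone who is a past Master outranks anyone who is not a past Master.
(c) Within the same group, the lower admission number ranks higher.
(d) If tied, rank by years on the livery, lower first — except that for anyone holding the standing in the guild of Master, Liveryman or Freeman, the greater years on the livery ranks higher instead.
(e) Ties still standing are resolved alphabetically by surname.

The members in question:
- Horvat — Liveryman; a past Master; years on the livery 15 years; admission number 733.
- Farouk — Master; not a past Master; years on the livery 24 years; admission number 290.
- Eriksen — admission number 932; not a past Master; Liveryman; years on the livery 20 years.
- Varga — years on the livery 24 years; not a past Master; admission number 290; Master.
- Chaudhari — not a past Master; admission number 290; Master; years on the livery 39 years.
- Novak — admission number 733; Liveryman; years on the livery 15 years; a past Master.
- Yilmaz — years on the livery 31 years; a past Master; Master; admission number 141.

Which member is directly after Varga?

By standing in the guild: Yilmaz, Chaudhari, Farouk and Varga (Master); then Horvat, Novak and Eriksen (Liveryman).
Among Yilmaz, Chaudhari, Farouk and Varga, a past Master before not a past Master: Yilmaz (a past Master) before Chaudhari, Farouk and Varga (not a past Master).
Chaudhari, Farouk and Varga all have admission number 290, so the next rule applies.
Among Chaudhari, Farouk and Varga, by years on the livery (higher first) (reversed rule for this group): Chaudhari (39 years) before Farouk and Varga (24 years).
Among Farouk and Varga, alphabetically by surname: Farouk before Varga.
Among Horvat, Novak and Eriksen, a past Master before not a past Master: Horvat and Novak (a past Master) before Eriksen (not a past Master).
Horvat and Novak both have admission number 733, so the next rule applies.
Horvat and Novak both have years on the livery 15 years, so the next rule applies.
Among Horvat and Novak, alphabetically by surname: Horvat before Novak.
Order: Yilmaz, Chaudhari, Farouk, Varga, Horvat, Novak, Eriksen.

Horvat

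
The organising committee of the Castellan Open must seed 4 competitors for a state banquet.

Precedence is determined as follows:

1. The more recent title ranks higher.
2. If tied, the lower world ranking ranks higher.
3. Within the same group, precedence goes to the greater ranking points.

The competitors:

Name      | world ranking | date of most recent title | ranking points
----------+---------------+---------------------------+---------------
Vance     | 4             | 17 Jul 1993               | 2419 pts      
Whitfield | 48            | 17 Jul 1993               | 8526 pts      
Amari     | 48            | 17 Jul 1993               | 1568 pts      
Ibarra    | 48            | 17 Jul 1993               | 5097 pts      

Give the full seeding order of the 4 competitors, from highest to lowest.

By date of most recent title (later first): Vance, Whitfield, Ibarra and Amari (each 17 Jul 1993).
Among Vance, Whitfield, Ibarra and Amari, by world ranking (lower first): Vance (4) before Whitfield, Ibarra and Amari (48).
Among Whitfield, Ibarra and Amari, by ranking points (higher first): Whitfield (8526 pts) before Ibarra (5097 pts) before Amari (1568 pts).
Full order: Vance, Whitfield, Ibarra, Amari.

Vance, Whitfield, Ibarra, Amari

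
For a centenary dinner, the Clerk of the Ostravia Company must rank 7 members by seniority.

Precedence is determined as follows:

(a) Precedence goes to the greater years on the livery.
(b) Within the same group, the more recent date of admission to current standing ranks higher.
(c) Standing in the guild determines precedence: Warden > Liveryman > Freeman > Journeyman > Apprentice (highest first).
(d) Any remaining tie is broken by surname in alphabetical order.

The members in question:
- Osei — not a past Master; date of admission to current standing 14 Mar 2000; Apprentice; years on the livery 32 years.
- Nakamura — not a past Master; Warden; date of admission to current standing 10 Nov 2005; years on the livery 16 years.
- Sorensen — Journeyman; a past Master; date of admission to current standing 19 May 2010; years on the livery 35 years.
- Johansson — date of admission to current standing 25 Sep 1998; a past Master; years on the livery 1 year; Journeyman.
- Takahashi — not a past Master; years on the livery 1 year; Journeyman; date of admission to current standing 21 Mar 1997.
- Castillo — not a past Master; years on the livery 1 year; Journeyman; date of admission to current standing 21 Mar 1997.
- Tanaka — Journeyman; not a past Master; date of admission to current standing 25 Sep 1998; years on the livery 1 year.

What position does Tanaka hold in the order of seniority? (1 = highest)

By years on the livery (higher first): Sorensen (35 years); then Osei (32 years); then Nakamura (16 years); then Johansson, Tanaka, Castillo and Takahashi (each 1 year).
Among Johansson, Tanaka, Castillo and Takahashi, by date of admission to current standing (later first): Johansson and Tanaka (25 Sep 1998) before Castillo and Takahashi (21 Mar 1997).
Johansson and Tanaka are each Journeyman, so the next rule applies.
Among Johansson and Tanaka, alphabetically by surname: Johansson before Tanaka.
Castillo and Takahashi are each Journeyman, so the next rule applies.
Among Castillo and Takahashi, alphabetically by surname: Castillo before Takahashi.
Order: Sorensen, Osei, Nakamura, Johansson, Tanaka, Castillo, Takahashi. So position 5.

5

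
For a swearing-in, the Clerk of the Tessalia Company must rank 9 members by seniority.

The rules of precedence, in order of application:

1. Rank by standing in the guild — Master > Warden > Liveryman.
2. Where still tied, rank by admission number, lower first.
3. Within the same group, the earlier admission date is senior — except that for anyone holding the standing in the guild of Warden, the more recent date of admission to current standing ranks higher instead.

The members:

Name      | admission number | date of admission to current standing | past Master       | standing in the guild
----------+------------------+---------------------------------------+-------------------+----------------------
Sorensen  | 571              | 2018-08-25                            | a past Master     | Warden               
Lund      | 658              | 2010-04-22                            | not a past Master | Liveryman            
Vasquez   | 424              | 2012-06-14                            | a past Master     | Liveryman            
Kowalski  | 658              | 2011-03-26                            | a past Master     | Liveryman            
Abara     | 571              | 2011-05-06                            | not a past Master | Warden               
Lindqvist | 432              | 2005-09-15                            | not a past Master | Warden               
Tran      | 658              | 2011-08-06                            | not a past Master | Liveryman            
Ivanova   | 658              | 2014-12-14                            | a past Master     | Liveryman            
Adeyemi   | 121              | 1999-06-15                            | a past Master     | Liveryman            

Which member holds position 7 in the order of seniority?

By standing in the guild: Lindqvist, Sorensen and Abara (Warden); then Adeyemi, Vasquez, Lund, Kowalski, Tran and Ivanova (Liveryman).
Among Lindqvist, Sorensen and Abara, by admission number (lower first): Lindqvist (432) before Sorensen and Abara (571).
Among Sorensen and Abara, by date of admission to current standing (later first) (reversed rule for this group): Sorensen (2018-08-25) before Abara (2011-05-06).
Among Adeyemi, Vasquez, Lund, Kowalski, Tran and Ivanova, by admission number (lower first): Adeyemi (121) before Vasquez (424) before Lund, Kowalski, Tran and Ivanova (658).
Among Lund, Kowalski, Tran and Ivanova, by date of admission to current standing (earlier first): Lund (2010-04-22) before Kowalski (2011-03-26) before Tran (2011-08-06) before Ivanova (2014-12-14).
Order: Lindqvist, Sorensen, Abara, Adeyemi, Vasquez, Lund, Kowalski, Tran, Ivanova.

Kowalski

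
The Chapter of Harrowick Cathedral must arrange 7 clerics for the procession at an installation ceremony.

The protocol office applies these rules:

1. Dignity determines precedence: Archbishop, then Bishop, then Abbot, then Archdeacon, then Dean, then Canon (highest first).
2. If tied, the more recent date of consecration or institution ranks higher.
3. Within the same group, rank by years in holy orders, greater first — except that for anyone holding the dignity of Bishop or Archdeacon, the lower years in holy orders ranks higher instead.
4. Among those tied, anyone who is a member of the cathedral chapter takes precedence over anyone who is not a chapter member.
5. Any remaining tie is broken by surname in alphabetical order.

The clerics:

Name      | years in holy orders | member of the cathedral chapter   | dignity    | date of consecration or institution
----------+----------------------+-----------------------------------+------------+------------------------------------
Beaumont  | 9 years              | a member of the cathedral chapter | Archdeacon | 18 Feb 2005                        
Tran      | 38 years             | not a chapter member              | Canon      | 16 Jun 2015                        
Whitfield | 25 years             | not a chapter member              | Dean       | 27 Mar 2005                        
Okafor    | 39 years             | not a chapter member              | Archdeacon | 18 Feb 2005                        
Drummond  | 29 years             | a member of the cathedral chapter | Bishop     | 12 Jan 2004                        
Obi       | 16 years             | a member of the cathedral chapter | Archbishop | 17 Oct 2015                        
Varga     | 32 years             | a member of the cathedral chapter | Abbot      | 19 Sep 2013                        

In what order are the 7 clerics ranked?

By dignity: Obi (Archbishop); then Drummond (Bishop); then Varga (Abbot); then Beaumont and Okafor (Archdeacon); then Whitfield (Dean); then Tran (Canon).
Beaumont and Okafor both have date of consecration or institution 18 Feb 2005, so the next rule applies.
Among Beaumont and Okafor, by years in holy orders (lower first) (reversed rule for this group): Beaumont (9 years) before Okafor (39 years).
Full order: Obi, Drummond, Varga, Beaumont, Okafor, Whitfield, Tran.

Obi, Drummond, Varga, Beaumont, Okafor, Whitfield, Tran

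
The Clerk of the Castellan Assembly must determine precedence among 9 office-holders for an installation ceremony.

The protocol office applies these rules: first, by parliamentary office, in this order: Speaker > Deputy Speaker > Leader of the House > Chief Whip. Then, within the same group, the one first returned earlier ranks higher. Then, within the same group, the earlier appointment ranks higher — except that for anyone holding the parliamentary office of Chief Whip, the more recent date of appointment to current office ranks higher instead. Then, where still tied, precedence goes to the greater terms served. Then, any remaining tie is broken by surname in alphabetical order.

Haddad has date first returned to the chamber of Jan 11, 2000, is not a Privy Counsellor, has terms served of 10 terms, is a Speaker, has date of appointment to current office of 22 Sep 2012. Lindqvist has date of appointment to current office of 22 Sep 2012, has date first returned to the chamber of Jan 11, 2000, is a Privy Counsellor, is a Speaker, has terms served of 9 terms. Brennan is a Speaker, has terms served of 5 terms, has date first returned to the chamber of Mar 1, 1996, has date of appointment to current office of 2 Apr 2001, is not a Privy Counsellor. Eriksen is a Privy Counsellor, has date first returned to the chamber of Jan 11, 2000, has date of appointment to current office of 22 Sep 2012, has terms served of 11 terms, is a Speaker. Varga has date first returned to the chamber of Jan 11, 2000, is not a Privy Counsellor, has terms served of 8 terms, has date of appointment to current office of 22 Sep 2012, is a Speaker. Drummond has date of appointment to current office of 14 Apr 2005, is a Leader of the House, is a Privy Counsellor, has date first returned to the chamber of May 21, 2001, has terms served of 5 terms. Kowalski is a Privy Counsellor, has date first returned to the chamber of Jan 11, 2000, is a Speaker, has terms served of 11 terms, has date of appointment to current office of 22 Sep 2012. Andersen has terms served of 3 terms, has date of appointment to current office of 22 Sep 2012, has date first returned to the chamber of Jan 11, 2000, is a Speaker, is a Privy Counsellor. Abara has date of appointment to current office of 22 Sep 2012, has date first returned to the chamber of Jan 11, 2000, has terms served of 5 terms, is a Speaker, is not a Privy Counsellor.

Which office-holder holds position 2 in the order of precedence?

Eriksen

By parliamentary office: Brennan, Eriksen, Kowalski, Haddad, Lindqvist, Varga, Abara and Andersen (Speaker); then Drummond (Leader of the House).
Among Brennan, Eriksen, Kowalski, Haddad, Lindqvist, Varga, Abara and Andersen, by date first returned to the chamber (earlier first): Brennan (Mar 1, 1996) before Eriksen, Kowalski, Haddad, Lindqvist, Varga, Abara and Andersen (Jan 11, 2000).
Eriksen, Kowalski, Haddad, Lindqvist, Varga, Abara and Andersen all have date of appointment to current office 22 Sep 2012, so the next rule applies.
Among Eriksen, Kowalski, Haddad, Lindqvist, Varga, Abara and Andersen, by terms served (higher first): Eriksen and Kowalski (11 terms) before Haddad (10 terms) before Lindqvist (9 terms) before Varga (8 terms) before Abara (5 terms) before Andersen (3 terms).
Among Eriksen and Kowalski, alphabetically by surname: Eriksen before Kowalski.
Order: Brennan, Eriksen, Kowalski, Haddad, Lindqvist, Varga, Abara, Andersen, Drummond.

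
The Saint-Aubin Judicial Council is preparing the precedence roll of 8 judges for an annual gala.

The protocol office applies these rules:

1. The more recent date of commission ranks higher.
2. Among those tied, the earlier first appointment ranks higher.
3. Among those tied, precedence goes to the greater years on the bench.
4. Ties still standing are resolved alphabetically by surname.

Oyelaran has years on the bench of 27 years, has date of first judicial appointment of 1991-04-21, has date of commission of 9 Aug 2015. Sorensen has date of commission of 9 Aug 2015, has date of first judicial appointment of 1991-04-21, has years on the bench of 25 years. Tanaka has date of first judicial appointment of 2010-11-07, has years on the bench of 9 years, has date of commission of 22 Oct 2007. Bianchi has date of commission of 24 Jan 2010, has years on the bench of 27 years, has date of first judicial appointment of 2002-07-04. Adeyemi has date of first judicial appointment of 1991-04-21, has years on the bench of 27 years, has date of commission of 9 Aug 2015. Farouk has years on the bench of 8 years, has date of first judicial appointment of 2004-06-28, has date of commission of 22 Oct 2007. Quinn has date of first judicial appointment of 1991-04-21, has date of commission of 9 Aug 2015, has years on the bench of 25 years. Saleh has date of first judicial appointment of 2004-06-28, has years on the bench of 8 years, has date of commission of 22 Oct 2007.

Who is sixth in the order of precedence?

By date of commission (later first): Adeyemi, Oyelaran, Quinn and Sorensen (each 9 Aug 2015); then Bianchi (24 Jan 2010); then Farouk, Saleh and Tanaka (each 22 Oct 2007).
Adeyemi, Oyelaran, Quinn and Sorensen all have date of first judicial appointment 1991-04-21, so the next rule applies.
Among Adeyemi, Oyelaran, Quinn and Sorensen, by years on the bench (higher first): Adeyemi and Oyelaran (27 years) before Quinn and Sorensen (25 years).
Among Adeyemi and Oyelaran, alphabetically by surname: Adeyemi before Oyelaran.
Among Quinn and Sorensen, alphabetically by surname: Quinn before Sorensen.
Among Farouk, Saleh and Tanaka, by date of first judicial appointment (earlier first): Farouk and Saleh (2004-06-28) before Tanaka (2010-11-07).
Farouk and Saleh both have years on the bench 8 years, so the next rule applies.
Among Farouk and Saleh, alphabetically by surname: Farouk before Saleh.
Order: Adeyemi, Oyelaran, Quinn, Sorensen, Bianchi, Farouk, Saleh, Tanaka.

Farouk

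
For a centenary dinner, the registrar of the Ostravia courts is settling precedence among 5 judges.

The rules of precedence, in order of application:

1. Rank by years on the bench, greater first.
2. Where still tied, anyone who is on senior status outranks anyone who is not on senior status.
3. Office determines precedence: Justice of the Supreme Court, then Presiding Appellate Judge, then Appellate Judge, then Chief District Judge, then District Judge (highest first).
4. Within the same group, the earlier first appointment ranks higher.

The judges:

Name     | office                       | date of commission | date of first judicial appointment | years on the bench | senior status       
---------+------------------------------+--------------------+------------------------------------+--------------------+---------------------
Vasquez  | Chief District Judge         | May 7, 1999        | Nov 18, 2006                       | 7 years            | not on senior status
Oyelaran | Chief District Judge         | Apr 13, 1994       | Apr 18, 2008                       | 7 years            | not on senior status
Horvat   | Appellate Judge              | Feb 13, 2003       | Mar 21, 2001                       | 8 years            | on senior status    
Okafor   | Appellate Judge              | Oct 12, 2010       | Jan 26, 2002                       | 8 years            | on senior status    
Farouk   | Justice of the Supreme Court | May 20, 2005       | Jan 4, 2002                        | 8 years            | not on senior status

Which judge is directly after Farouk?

Vasquez

By years on the bench (higher first): Horvat, Okafor and Farouk (each 8 years); then Vasquez and Oyelaran (both 7 years).
Among Horvat, Okafor and Farouk, on senior status before not on senior status: Horvat and Okafor (on senior status) before Farouk (not on senior status).
Horvat and Okafor are each Appellate Judge, so the next rule applies.
Among Horvat and Okafor, by date of first judicial appointment (earlier first): Horvat (Mar 21, 2001) before Okafor (Jan 26, 2002).
Vasquez and Oyelaran are each not on senior status, so the next rule applies.
Vasquez and Oyelaran are each Chief District Judge, so the next rule applies.
Among Vasquez and Oyelaran, by date of first judicial appointment (earlier first): Vasquez (Nov 18, 2006) before Oyelaran (Apr 18, 2008).
Order: Horvat, Okafor, Farouk, Vasquez, Oyelaran.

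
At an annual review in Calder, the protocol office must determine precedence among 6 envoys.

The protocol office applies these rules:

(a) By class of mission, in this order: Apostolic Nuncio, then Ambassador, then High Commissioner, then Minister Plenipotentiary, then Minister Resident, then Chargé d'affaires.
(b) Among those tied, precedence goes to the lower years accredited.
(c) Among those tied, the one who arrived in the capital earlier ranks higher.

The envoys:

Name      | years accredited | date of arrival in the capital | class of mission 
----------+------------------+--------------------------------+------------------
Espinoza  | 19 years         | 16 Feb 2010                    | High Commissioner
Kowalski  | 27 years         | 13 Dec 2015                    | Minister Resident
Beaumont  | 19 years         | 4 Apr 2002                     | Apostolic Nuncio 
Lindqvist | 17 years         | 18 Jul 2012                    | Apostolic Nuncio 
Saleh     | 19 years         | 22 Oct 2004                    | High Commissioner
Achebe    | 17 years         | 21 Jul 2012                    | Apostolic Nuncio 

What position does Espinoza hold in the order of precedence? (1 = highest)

5

By class of mission: Lindqvist, Achebe and Beaumont (Apostolic Nuncio); then Saleh and Espinoza (High Commissioner); then Kowalski (Minister Resident).
Among Lindqvist, Achebe and Beaumont, by years accredited (lower first): Lindqvist and Achebe (17 years) before Beaumont (19 years).
Among Lindqvist and Achebe, by date of arrival in the capital (earlier first): Lindqvist (18 Jul 2012) before Achebe (21 Jul 2012).
Saleh and Espinoza both have years accredited 19 years, so the next rule applies.
Among Saleh and Espinoza, by date of arrival in the capital (earlier first): Saleh (22 Oct 2004) before Espinoza (16 Feb 2010).
Order: Lindqvist, Achebe, Beaumont, Saleh, Espinoza, Kowalski. So position 5.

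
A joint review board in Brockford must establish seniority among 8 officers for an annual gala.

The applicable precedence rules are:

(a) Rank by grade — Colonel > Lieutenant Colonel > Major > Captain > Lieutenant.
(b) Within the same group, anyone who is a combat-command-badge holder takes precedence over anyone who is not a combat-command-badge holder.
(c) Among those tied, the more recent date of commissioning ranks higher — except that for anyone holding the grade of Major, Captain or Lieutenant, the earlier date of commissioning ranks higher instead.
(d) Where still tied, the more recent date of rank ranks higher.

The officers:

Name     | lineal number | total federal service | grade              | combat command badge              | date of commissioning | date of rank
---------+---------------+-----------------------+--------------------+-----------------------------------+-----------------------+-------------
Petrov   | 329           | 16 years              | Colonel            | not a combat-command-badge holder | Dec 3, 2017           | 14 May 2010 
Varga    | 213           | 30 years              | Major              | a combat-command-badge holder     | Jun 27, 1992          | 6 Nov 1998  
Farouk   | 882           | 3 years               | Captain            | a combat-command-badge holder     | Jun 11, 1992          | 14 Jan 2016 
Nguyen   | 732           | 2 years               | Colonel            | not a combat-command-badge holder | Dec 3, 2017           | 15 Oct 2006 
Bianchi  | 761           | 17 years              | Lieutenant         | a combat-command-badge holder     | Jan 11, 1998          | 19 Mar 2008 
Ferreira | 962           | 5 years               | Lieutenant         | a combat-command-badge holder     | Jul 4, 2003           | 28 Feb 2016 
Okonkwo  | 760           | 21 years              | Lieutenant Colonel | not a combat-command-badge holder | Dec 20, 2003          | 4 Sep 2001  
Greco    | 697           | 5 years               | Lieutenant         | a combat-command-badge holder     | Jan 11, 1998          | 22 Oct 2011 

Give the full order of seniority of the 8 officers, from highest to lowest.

Petrov, Nguyen, Okonkwo, Varga, Farouk, Greco, Bianchi, Ferreira

By grade: Petrov and Nguyen (Colonel); then Okonkwo (Lieutenant Colonel); then Varga (Major); then Farouk (Captain); then Greco, Bianchi and Ferreira (Lieutenant).
Petrov and Nguyen are each not a combat-command-badge holder, so the next rule applies.
Petrov and Nguyen both have date of commissioning Dec 3, 2017, so the next rule applies.
Among Petrov and Nguyen, by date of rank (later first): Petrov (14 May 2010) before Nguyen (15 Oct 2006).
Greco, Bianchi and Ferreira are each a combat-command-badge holder, so the next rule applies.
Among Greco, Bianchi and Ferreira, by date of commissioning (earlier first) (reversed rule for this group): Greco and Bianchi (Jan 11, 1998) before Ferreira (Jul 4, 2003).
Among Greco and Bianchi, by date of rank (later first): Greco (22 Oct 2011) before Bianchi (19 Mar 2008).
Full order: Petrov, Nguyen, Okonkwo, Varga, Farouk, Greco, Bianchi, Ferreira.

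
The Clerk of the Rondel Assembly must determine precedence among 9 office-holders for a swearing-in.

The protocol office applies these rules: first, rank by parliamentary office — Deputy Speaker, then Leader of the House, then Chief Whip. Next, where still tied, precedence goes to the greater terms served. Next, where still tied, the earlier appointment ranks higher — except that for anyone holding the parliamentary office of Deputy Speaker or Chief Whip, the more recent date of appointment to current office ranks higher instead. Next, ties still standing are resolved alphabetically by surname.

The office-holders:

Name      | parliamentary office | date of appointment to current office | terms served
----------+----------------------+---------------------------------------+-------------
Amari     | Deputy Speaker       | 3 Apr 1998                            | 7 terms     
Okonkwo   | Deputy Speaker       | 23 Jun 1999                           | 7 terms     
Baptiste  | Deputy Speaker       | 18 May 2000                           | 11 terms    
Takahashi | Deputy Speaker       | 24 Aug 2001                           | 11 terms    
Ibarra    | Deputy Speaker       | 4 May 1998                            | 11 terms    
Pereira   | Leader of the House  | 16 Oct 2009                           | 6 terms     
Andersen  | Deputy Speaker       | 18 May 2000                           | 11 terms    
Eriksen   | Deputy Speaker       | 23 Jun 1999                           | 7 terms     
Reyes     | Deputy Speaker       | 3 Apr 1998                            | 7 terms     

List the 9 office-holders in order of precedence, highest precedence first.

Takahashi, Andersen, Baptiste, Ibarra, Eriksen, Okonkwo, Amari, Reyes, Pereira

By parliamentary office: Takahashi, Andersen, Baptiste, Ibarra, Eriksen, Okonkwo, Amari and Reyes (Deputy Speaker); then Pereira (Leader of the House).
Among Takahashi, Andersen, Baptiste, Ibarra, Eriksen, Okonkwo, Amari and Reyes, by terms served (higher first): Takahashi, Andersen, Baptiste and Ibarra (11 terms) before Eriksen, Okonkwo, Amari and Reyes (7 terms).
Among Takahashi, Andersen, Baptiste and Ibarra, by date of appointment to current office (later first) (reversed rule for this group): Takahashi (24 Aug 2001) before Andersen and Baptiste (18 May 2000) before Ibarra (4 May 1998).
Among Andersen and Baptiste, alphabetically by surname: Andersen before Baptiste.
Among Eriksen, Okonkwo, Amari and Reyes, by date of appointment to current office (later first) (reversed rule for this group): Eriksen and Okonkwo (23 Jun 1999) before Amari and Reyes (3 Apr 1998).
Among Eriksen and Okonkwo, alphabetically by surname: Eriksen before Okonkwo.
Among Amari and Reyes, alphabetically by surname: Amari before Reyes.
Full order: Takahashi, Andersen, Baptiste, Ibarra, Eriksen, Okonkwo, Amari, Reyes, Pereira.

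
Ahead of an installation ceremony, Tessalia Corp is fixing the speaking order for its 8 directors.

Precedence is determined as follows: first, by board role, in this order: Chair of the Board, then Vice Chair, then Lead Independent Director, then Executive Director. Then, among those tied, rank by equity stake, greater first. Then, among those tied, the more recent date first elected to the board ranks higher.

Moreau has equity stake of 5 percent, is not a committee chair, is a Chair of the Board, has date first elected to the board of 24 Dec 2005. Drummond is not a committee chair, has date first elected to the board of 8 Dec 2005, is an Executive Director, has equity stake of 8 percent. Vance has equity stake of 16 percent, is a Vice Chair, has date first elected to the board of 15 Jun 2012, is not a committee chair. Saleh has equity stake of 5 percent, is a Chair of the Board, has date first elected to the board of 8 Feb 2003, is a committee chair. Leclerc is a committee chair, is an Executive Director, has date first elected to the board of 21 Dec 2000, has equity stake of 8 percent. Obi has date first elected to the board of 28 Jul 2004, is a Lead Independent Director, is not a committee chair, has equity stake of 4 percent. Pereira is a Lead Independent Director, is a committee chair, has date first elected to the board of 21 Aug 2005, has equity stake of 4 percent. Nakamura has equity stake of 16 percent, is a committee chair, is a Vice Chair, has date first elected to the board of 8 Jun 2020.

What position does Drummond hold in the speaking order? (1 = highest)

7

By board role: Moreau and Saleh (Chair of the Board); then Nakamura and Vance (Vice Chair); then Pereira and Obi (Lead Independent Director); then Drummond and Leclerc (Executive Director).
Moreau and Saleh both have equity stake 5 percent, so the next rule applies.
Among Moreau and Saleh, by date first elected to the board (later first): Moreau (24 Dec 2005) before Saleh (8 Feb 2003).
Nakamura and Vance both have equity stake 16 percent, so the next rule applies.
Among Nakamura and Vance, by date first elected to the board (later first): Nakamura (8 Jun 2020) before Vance (15 Jun 2012).
Pereira and Obi both have equity stake 4 percent, so the next rule applies.
Among Pereira and Obi, by date first elected to the board (later first): Pereira (21 Aug 2005) before Obi (28 Jul 2004).
Drummond and Leclerc both have equity stake 8 percent, so the next rule applies.
Among Drummond and Leclerc, by date first elected to the board (later first): Drummond (8 Dec 2005) before Leclerc (21 Dec 2000).
Order: Moreau, Saleh, Nakamura, Vance, Pereira, Obi, Drummond, Leclerc. So position 7.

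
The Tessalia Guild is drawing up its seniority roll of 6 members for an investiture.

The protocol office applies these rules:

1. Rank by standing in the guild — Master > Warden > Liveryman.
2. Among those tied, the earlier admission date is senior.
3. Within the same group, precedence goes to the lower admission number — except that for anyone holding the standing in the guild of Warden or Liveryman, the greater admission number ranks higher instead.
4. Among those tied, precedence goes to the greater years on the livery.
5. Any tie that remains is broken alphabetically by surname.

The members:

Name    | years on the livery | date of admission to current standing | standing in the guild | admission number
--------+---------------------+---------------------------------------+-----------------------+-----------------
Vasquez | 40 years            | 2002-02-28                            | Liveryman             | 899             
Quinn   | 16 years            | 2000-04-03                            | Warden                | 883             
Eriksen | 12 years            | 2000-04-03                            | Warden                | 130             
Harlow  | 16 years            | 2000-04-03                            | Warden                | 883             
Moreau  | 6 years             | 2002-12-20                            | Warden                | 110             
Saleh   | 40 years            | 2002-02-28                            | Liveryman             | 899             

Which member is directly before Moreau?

Eriksen

By standing in the guild: Harlow, Quinn, Eriksen and Moreau (Warden); then Saleh and Vasquez (Liveryman).
Among Harlow, Quinn, Eriksen and Moreau, by date of admission to current standing (earlier first): Harlow, Quinn and Eriksen (2000-04-03) before Moreau (2002-12-20).
Among Harlow, Quinn and Eriksen, by admission number (higher first) (reversed rule for this group): Harlow and Quinn (883) before Eriksen (130).
Harlow and Quinn both have years on the livery 16 years, so the next rule applies.
Among Harlow and Quinn, alphabetically by surname: Harlow before Quinn.
Saleh and Vasquez both have date of admission to current standing 2002-02-28, so the next rule applies.
Saleh and Vasquez both have admission number 899, so the next rule applies.
Saleh and Vasquez both have years on the livery 40 years, so the next rule applies.
Among Saleh and Vasquez, alphabetically by surname: Saleh before Vasquez.
Order: Harlow, Quinn, Eriksen, Moreau, Saleh, Vasquez.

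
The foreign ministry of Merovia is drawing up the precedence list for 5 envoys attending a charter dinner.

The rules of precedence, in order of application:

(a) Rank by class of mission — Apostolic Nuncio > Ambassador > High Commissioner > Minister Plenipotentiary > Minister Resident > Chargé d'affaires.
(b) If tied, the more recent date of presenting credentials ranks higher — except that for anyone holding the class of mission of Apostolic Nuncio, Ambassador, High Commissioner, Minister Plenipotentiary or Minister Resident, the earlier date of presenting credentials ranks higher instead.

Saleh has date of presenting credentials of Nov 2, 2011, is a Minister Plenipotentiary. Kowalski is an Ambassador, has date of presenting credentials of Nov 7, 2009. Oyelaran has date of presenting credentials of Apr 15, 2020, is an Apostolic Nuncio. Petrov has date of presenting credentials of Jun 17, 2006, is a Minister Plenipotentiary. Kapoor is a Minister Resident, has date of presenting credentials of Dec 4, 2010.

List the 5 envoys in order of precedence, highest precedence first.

Oyelaran, Kowalski, Petrov, Saleh, Kapoor

By class of mission: Oyelaran (Apostolic Nuncio); then Kowalski (Ambassador); then Petrov and Saleh (Minister Plenipotentiary); then Kapoor (Minister Resident).
Among Petrov and Saleh, by date of presenting credentials (earlier first) (reversed rule for this group): Petrov (Jun 17, 2006) before Saleh (Nov 2, 2011).
Full order: Oyelaran, Kowalski, Petrov, Saleh, Kapoor.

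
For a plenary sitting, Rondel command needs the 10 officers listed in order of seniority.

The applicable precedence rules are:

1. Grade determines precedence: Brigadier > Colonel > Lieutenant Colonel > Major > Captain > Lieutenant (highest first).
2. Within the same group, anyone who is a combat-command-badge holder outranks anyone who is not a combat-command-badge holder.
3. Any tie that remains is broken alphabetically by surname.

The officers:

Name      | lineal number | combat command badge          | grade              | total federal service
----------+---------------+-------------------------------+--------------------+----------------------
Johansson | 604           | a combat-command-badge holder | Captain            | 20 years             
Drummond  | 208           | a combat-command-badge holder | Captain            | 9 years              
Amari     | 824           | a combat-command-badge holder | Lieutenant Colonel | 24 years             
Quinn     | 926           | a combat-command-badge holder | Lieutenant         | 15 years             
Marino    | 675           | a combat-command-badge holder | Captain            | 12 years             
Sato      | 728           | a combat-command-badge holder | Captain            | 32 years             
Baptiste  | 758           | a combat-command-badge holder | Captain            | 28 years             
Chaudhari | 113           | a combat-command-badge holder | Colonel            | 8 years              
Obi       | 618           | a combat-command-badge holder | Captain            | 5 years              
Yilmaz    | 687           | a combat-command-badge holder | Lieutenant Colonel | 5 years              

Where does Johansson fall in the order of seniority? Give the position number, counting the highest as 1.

6

By grade: Chaudhari (Colonel); then Amari and Yilmaz (Lieutenant Colonel); then Baptiste, Drummond, Johansson, Marino, Obi and Sato (Captain); then Quinn (Lieutenant).
Amari and Yilmaz are each a combat-command-badge holder, so the next rule applies.
Among Amari and Yilmaz, alphabetically by surname: Amari before Yilmaz.
Baptiste, Drummond, Johansson, Marino, Obi and Sato are each a combat-command-badge holder, so the next rule applies.
Among Baptiste, Drummond, Johansson, Marino, Obi and Sato, alphabetically by surname: Baptiste before Drummond before Johansson before Marino before Obi before Sato.
Order: Chaudhari, Amari, Yilmaz, Baptiste, Drummond, Johansson, Marino, Obi, Sato, Quinn. So position 6.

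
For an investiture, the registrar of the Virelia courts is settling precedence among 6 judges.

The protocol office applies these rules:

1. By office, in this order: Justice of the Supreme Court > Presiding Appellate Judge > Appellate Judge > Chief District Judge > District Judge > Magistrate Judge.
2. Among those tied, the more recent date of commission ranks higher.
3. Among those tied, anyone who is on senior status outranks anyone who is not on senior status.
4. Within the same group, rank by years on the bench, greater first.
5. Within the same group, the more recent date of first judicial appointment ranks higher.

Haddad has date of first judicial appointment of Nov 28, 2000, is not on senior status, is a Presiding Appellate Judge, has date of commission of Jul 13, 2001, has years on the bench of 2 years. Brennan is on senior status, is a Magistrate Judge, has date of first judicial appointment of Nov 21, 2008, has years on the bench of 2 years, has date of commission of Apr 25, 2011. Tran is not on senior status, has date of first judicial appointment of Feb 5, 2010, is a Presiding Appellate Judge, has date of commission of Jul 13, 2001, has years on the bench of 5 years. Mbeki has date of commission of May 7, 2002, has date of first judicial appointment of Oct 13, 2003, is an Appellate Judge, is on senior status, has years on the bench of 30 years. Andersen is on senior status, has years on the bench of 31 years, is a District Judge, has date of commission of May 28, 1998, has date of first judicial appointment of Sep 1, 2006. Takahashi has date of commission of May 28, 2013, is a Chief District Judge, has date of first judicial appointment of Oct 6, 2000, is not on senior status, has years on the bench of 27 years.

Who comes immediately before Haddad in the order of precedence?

By office: Tran and Haddad (Presiding Appellate Judge); then Mbeki (Appellate Judge); then Takahashi (Chief District Judge); then Andersen (District Judge); then Brennan (Magistrate Judge).
Tran and Haddad both have date of commission Jul 13, 2001, so the next rule applies.
Tran and Haddad are each not on senior status, so the next rule applies.
Among Tran and Haddad, by years on the bench (higher first): Tran (5 years) before Haddad (2 years).
Order: Tran, Haddad, Mbeki, Takahashi, Andersen, Brennan.

Tran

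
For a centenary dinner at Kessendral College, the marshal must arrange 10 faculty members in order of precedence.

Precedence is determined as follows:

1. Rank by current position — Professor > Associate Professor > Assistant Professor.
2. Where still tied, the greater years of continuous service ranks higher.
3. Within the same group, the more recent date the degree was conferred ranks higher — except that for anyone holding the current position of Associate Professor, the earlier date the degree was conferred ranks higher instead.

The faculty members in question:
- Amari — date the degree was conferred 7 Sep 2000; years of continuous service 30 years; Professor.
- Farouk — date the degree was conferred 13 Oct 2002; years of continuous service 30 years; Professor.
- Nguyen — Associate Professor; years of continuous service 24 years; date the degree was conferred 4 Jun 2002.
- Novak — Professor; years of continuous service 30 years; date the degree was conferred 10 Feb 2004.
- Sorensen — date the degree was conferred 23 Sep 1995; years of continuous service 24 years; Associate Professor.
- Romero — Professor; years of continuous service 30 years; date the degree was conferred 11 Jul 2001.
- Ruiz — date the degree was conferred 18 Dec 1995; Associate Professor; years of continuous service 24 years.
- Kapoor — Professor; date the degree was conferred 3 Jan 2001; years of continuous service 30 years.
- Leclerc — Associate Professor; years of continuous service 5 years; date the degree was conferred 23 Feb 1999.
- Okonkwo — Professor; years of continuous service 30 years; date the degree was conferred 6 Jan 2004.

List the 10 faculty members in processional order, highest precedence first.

By current position: Novak, Okonkwo, Farouk, Romero, Kapoor and Amari (Professor); then Sorensen, Ruiz, Nguyen and Leclerc (Associate Professor).
Novak, Okonkwo, Farouk, Romero, Kapoor and Amari all have years of continuous service 30 years, so the next rule applies.
Among Novak, Okonkwo, Farouk, Romero, Kapoor and Amari, by date the degree was conferred (later first): Novak (10 Feb 2004) before Okonkwo (6 Jan 2004) before Farouk (13 Oct 2002) before Romero (11 Jul 2001) before Kapoor (3 Jan 2001) before Amari (7 Sep 2000).
Among Sorensen, Ruiz, Nguyen and Leclerc, by years of continuous service (higher first): Sorensen, Ruiz and Nguyen (24 years) before Leclerc (5 years).
Among Sorensen, Ruiz and Nguyen, by date the degree was conferred (earlier first) (reversed rule for this group): Sorensen (23 Sep 1995) before Ruiz (18 Dec 1995) before Nguyen (4 Jun 2002).
Full order: Novak, Okonkwo, Farouk, Romero, Kapoor, Amari, Sorensen, Ruiz, Nguyen, Leclerc.

Novak, Okonkwo, Farouk, Romero, Kapoor, Amari, Sorensen, Ruiz, Nguyen, Leclerc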